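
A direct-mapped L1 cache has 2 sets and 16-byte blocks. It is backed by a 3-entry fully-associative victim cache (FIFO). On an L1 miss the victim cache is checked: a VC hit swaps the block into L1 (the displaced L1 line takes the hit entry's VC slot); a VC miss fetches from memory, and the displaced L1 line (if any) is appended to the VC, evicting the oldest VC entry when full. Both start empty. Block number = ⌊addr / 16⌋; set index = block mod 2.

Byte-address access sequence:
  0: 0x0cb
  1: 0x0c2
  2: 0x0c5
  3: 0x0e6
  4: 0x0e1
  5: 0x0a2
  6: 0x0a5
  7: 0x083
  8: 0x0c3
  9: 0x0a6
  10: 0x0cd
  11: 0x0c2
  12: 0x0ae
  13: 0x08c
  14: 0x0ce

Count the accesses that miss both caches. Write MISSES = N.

  [0] addr=0xcb blk=12 s=0: MISS | VC []
  [1] addr=0xc2 blk=12 s=0: L1-HIT | VC []
  [2] addr=0xc5 blk=12 s=0: L1-HIT | VC []
  [3] addr=0xe6 blk=14 s=0: MISS | VC [12]
  [4] addr=0xe1 blk=14 s=0: L1-HIT | VC [12]
  [5] addr=0xa2 blk=10 s=0: MISS | VC [12, 14]
  [6] addr=0xa5 blk=10 s=0: L1-HIT | VC [12, 14]
  [7] addr=0x83 blk=8 s=0: MISS | VC [12, 14, 10]
  [8] addr=0xc3 blk=12 s=0: VC-HIT | VC [8, 14, 10]
  [9] addr=0xa6 blk=10 s=0: VC-HIT | VC [8, 14, 12]
  [10] addr=0xcd blk=12 s=0: VC-HIT | VC [8, 14, 10]
  [11] addr=0xc2 blk=12 s=0: L1-HIT | VC [8, 14, 10]
  [12] addr=0xae blk=10 s=0: VC-HIT | VC [8, 14, 12]
  [13] addr=0x8c blk=8 s=0: VC-HIT | VC [10, 14, 12]
  [14] addr=0xce blk=12 s=0: VC-HIT | VC [10, 14, 8]

MISSES = 4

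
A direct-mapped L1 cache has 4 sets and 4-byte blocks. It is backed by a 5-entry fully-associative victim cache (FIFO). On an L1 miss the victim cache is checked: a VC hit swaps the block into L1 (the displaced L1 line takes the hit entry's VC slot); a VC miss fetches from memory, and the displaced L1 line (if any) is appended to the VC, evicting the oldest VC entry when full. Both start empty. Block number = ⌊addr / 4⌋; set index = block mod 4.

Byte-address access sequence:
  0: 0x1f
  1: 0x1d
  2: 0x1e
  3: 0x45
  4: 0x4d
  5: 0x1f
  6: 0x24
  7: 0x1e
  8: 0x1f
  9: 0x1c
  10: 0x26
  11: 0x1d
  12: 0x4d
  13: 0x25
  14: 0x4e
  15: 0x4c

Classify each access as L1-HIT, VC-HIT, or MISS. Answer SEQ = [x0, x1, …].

0: 0x1f (blk 7, set 3) → MISS  vc=[]
1: 0x1d (blk 7, set 3) → L1-HIT  vc=[]
2: 0x1e (blk 7, set 3) → L1-HIT  vc=[]
3: 0x45 (blk 17, set 1) → MISS  vc=[]
4: 0x4d (blk 19, set 3) → MISS  vc=[7]
5: 0x1f (blk 7, set 3) → VC-HIT  vc=[19]
6: 0x24 (blk 9, set 1) → MISS  vc=[19, 17]
7: 0x1e (blk 7, set 3) → L1-HIT  vc=[19, 17]
8: 0x1f (blk 7, set 3) → L1-HIT  vc=[19, 17]
9: 0x1c (blk 7, set 3) → L1-HIT  vc=[19, 17]
10: 0x26 (blk 9, set 1) → L1-HIT  vc=[19, 17]
11: 0x1d (blk 7, set 3) → L1-HIT  vc=[19, 17]
12: 0x4d (blk 19, set 3) → VC-HIT  vc=[7, 17]
13: 0x25 (blk 9, set 1) → L1-HIT  vc=[7, 17]
14: 0x4e (blk 19, set 3) → L1-HIT  vc=[7, 17]
15: 0x4c (blk 19, set 3) → L1-HIT  vc=[7, 17]

SEQ = [MISS, L1-HIT, L1-HIT, MISS, MISS, VC-HIT, MISS, L1-HIT, L1-HIT, L1-HIT, L1-HIT, L1-HIT, VC-HIT, L1-HIT, L1-HIT, L1-HIT]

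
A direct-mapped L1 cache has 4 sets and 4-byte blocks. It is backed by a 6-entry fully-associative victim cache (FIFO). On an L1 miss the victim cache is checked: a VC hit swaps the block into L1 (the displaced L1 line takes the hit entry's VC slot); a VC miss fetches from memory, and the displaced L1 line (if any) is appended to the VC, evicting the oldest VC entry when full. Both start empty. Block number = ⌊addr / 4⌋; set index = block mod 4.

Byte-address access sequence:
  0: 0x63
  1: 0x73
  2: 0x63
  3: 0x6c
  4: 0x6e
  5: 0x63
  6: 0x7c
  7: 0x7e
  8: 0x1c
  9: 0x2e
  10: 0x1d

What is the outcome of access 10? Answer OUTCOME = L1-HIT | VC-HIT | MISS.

OUTCOME = VC-HIT

0: 0x63 (blk 24, set 0) → MISS  vc=[]
1: 0x73 (blk 28, set 0) → MISS  vc=[24]
2: 0x63 (blk 24, set 0) → VC-HIT  vc=[28]
3: 0x6c (blk 27, set 3) → MISS  vc=[28]
4: 0x6e (blk 27, set 3) → L1-HIT  vc=[28]
5: 0x63 (blk 24, set 0) → L1-HIT  vc=[28]
6: 0x7c (blk 31, set 3) → MISS  vc=[28, 27]
7: 0x7e (blk 31, set 3) → L1-HIT  vc=[28, 27]
8: 0x1c (blk 7, set 3) → MISS  vc=[28, 27, 31]
9: 0x2e (blk 11, set 3) → MISS  vc=[28, 27, 31, 7]
10: 0x1d (blk 7, set 3) → VC-HIT  vc=[28, 27, 31, 11]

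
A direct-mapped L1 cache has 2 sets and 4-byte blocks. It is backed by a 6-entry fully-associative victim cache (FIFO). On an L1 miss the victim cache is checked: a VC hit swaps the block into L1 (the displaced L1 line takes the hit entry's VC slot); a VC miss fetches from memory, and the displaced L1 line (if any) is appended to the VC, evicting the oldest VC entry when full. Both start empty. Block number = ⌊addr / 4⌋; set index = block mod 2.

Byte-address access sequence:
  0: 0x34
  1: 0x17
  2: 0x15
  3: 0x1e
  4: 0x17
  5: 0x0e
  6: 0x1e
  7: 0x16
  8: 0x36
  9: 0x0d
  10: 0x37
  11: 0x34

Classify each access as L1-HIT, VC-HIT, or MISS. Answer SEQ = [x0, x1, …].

0: 0x34 (blk 13, set 1) → MISS  vc=[]
1: 0x17 (blk 5, set 1) → MISS  vc=[13]
2: 0x15 (blk 5, set 1) → L1-HIT  vc=[13]
3: 0x1e (blk 7, set 1) → MISS  vc=[13, 5]
4: 0x17 (blk 5, set 1) → VC-HIT  vc=[13, 7]
5: 0xe (blk 3, set 1) → MISS  vc=[13, 7, 5]
6: 0x1e (blk 7, set 1) → VC-HIT  vc=[13, 3, 5]
7: 0x16 (blk 5, set 1) → VC-HIT  vc=[13, 3, 7]
8: 0x36 (blk 13, set 1) → VC-HIT  vc=[5, 3, 7]
9: 0xd (blk 3, set 1) → VC-HIT  vc=[5, 13, 7]
10: 0x37 (blk 13, set 1) → VC-HIT  vc=[5, 3, 7]
11: 0x34 (blk 13, set 1) → L1-HIT  vc=[5, 3, 7]

SEQ = [MISS, MISS, L1-HIT, MISS, VC-HIT, MISS, VC-HIT, VC-HIT, VC-HIT, VC-HIT, VC-HIT, L1-HIT]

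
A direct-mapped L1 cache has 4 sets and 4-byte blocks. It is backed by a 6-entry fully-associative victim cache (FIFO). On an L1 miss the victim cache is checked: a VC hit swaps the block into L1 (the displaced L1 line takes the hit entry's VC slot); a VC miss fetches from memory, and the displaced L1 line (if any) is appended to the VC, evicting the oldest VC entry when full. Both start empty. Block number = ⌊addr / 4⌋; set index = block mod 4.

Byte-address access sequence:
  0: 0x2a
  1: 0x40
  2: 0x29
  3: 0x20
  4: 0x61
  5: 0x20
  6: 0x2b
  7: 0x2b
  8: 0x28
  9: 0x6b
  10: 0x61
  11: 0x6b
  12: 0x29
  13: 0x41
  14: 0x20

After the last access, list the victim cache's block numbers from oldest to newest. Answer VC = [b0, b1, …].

#0 0x2a→b10/s2 MISS; vc=[]
#1 0x40→b16/s0 MISS; vc=[]
#2 0x29→b10/s2 L1-HIT; vc=[]
#3 0x20→b8/s0 MISS; vc=[16]
#4 0x61→b24/s0 MISS; vc=[16,8]
#5 0x20→b8/s0 VC-HIT; vc=[16,24]
#6 0x2b→b10/s2 L1-HIT; vc=[16,24]
#7 0x2b→b10/s2 L1-HIT; vc=[16,24]
#8 0x28→b10/s2 L1-HIT; vc=[16,24]
#9 0x6b→b26/s2 MISS; vc=[16,24,10]
#10 0x61→b24/s0 VC-HIT; vc=[16,8,10]
#11 0x6b→b26/s2 L1-HIT; vc=[16,8,10]
#12 0x29→b10/s2 VC-HIT; vc=[16,8,26]
#13 0x41→b16/s0 VC-HIT; vc=[24,8,26]
#14 0x20→b8/s0 VC-HIT; vc=[24,16,26]

VC = [24, 16, 26]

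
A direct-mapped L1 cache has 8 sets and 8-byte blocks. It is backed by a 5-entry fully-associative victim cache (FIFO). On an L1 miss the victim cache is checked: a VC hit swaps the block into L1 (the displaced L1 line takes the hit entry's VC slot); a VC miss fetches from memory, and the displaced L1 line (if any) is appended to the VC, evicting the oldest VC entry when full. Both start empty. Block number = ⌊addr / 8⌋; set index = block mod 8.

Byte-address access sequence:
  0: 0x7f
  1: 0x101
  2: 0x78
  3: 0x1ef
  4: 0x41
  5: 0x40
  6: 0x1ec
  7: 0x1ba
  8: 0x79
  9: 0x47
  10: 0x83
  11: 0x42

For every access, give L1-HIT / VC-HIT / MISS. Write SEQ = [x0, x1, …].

SEQ = [MISS, MISS, L1-HIT, MISS, MISS, L1-HIT, L1-HIT, MISS, VC-HIT, L1-HIT, MISS, VC-HIT]

#0 0x7f→b15/s7 MISS; vc=[]
#1 0x101→b32/s0 MISS; vc=[]
#2 0x78→b15/s7 L1-HIT; vc=[]
#3 0x1ef→b61/s5 MISS; vc=[]
#4 0x41→b8/s0 MISS; vc=[32]
#5 0x40→b8/s0 L1-HIT; vc=[32]
#6 0x1ec→b61/s5 L1-HIT; vc=[32]
#7 0x1ba→b55/s7 MISS; vc=[32,15]
#8 0x79→b15/s7 VC-HIT; vc=[32,55]
#9 0x47→b8/s0 L1-HIT; vc=[32,55]
#10 0x83→b16/s0 MISS; vc=[32,55,8]
#11 0x42→b8/s0 VC-HIT; vc=[32,55,16]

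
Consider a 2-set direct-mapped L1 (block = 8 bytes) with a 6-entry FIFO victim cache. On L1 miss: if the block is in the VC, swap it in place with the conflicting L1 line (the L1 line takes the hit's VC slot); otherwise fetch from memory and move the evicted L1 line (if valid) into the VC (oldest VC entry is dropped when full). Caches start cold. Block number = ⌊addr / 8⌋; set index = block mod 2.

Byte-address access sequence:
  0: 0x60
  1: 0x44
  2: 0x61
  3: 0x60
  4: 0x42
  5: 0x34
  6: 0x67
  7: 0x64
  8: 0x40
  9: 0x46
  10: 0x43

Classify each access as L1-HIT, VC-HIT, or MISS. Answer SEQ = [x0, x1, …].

#0 0x60→b12/s0 MISS; vc=[]
#1 0x44→b8/s0 MISS; vc=[12]
#2 0x61→b12/s0 VC-HIT; vc=[8]
#3 0x60→b12/s0 L1-HIT; vc=[8]
#4 0x42→b8/s0 VC-HIT; vc=[12]
#5 0x34→b6/s0 MISS; vc=[12,8]
#6 0x67→b12/s0 VC-HIT; vc=[6,8]
#7 0x64→b12/s0 L1-HIT; vc=[6,8]
#8 0x40→b8/s0 VC-HIT; vc=[6,12]
#9 0x46→b8/s0 L1-HIT; vc=[6,12]
#10 0x43→b8/s0 L1-HIT; vc=[6,12]

SEQ = [MISS, MISS, VC-HIT, L1-HIT, VC-HIT, MISS, VC-HIT, L1-HIT, VC-HIT, L1-HIT, L1-HIT]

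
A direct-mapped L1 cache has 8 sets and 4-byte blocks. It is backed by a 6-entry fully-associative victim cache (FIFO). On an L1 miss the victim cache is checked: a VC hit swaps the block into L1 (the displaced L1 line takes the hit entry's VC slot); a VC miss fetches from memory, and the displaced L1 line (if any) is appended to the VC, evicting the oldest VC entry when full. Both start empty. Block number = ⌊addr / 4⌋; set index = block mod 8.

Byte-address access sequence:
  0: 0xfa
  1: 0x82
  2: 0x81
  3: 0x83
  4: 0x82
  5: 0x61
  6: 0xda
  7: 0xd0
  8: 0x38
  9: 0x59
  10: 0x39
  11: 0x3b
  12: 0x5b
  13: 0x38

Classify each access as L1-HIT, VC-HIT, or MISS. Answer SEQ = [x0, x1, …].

SEQ = [MISS, MISS, L1-HIT, L1-HIT, L1-HIT, MISS, MISS, MISS, MISS, MISS, VC-HIT, L1-HIT, VC-HIT, VC-HIT]

#0 0xfa→b62/s6 MISS; vc=[]
#1 0x82→b32/s0 MISS; vc=[]
#2 0x81→b32/s0 L1-HIT; vc=[]
#3 0x83→b32/s0 L1-HIT; vc=[]
#4 0x82→b32/s0 L1-HIT; vc=[]
#5 0x61→b24/s0 MISS; vc=[32]
#6 0xda→b54/s6 MISS; vc=[32,62]
#7 0xd0→b52/s4 MISS; vc=[32,62]
#8 0x38→b14/s6 MISS; vc=[32,62,54]
#9 0x59→b22/s6 MISS; vc=[32,62,54,14]
#10 0x39→b14/s6 VC-HIT; vc=[32,62,54,22]
#11 0x3b→b14/s6 L1-HIT; vc=[32,62,54,22]
#12 0x5b→b22/s6 VC-HIT; vc=[32,62,54,14]
#13 0x38→b14/s6 VC-HIT; vc=[32,62,54,22]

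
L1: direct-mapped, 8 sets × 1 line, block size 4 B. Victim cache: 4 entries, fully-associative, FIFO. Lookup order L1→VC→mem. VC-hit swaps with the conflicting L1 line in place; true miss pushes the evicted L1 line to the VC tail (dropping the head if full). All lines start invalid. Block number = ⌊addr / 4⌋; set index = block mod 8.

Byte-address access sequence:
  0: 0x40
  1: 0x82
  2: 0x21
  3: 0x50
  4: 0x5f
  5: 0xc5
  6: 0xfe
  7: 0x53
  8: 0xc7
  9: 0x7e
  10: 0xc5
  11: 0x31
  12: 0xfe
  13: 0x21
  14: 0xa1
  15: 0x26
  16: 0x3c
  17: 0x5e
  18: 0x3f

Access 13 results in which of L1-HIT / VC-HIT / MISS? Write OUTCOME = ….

#0 0x40→b16/s0 MISS; vc=[]
#1 0x82→b32/s0 MISS; vc=[16]
#2 0x21→b8/s0 MISS; vc=[16,32]
#3 0x50→b20/s4 MISS; vc=[16,32]
#4 0x5f→b23/s7 MISS; vc=[16,32]
#5 0xc5→b49/s1 MISS; vc=[16,32]
#6 0xfe→b63/s7 MISS; vc=[16,32,23]
#7 0x53→b20/s4 L1-HIT; vc=[16,32,23]
#8 0xc7→b49/s1 L1-HIT; vc=[16,32,23]
#9 0x7e→b31/s7 MISS; vc=[16,32,23,63]
#10 0xc5→b49/s1 L1-HIT; vc=[16,32,23,63]
#11 0x31→b12/s4 MISS; vc=[32,23,63,20]
#12 0xfe→b63/s7 VC-HIT; vc=[32,23,31,20]
#13 0x21→b8/s0 L1-HIT; vc=[32,23,31,20]
#14 0xa1→b40/s0 MISS; vc=[23,31,20,8]
#15 0x26→b9/s1 MISS; vc=[31,20,8,49]
#16 0x3c→b15/s7 MISS; vc=[20,8,49,63]
#17 0x5e→b23/s7 MISS; vc=[8,49,63,15]
#18 0x3f→b15/s7 VC-HIT; vc=[8,49,63,23]

OUTCOME = L1-HIT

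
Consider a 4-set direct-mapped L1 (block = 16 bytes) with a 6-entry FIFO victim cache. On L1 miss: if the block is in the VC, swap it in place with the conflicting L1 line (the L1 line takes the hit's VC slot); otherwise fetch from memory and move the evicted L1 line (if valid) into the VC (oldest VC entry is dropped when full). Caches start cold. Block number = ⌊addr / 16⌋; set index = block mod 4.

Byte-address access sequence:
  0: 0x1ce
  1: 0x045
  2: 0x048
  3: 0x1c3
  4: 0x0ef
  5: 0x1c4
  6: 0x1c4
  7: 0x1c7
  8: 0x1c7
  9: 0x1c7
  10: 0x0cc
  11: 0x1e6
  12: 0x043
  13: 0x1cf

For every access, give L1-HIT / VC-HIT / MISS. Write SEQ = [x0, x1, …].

SEQ = [MISS, MISS, L1-HIT, VC-HIT, MISS, L1-HIT, L1-HIT, L1-HIT, L1-HIT, L1-HIT, MISS, MISS, VC-HIT, VC-HIT]

#0 0x1ce→b28/s0 MISS; vc=[]
#1 0x45→b4/s0 MISS; vc=[28]
#2 0x48→b4/s0 L1-HIT; vc=[28]
#3 0x1c3→b28/s0 VC-HIT; vc=[4]
#4 0xef→b14/s2 MISS; vc=[4]
#5 0x1c4→b28/s0 L1-HIT; vc=[4]
#6 0x1c4→b28/s0 L1-HIT; vc=[4]
#7 0x1c7→b28/s0 L1-HIT; vc=[4]
#8 0x1c7→b28/s0 L1-HIT; vc=[4]
#9 0x1c7→b28/s0 L1-HIT; vc=[4]
#10 0xcc→b12/s0 MISS; vc=[4,28]
#11 0x1e6→b30/s2 MISS; vc=[4,28,14]
#12 0x43→b4/s0 VC-HIT; vc=[12,28,14]
#13 0x1cf→b28/s0 VC-HIT; vc=[12,4,14]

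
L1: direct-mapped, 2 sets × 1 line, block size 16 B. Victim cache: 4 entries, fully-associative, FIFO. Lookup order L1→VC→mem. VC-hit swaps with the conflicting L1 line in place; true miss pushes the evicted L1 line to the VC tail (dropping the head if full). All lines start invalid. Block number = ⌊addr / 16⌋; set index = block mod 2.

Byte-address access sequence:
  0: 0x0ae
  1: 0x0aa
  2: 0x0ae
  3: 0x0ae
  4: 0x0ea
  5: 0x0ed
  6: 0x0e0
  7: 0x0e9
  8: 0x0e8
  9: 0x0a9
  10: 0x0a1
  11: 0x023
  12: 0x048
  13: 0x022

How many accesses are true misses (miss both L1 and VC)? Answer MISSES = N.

#0 0xae→b10/s0 MISS; vc=[]
#1 0xaa→b10/s0 L1-HIT; vc=[]
#2 0xae→b10/s0 L1-HIT; vc=[]
#3 0xae→b10/s0 L1-HIT; vc=[]
#4 0xea→b14/s0 MISS; vc=[10]
#5 0xed→b14/s0 L1-HIT; vc=[10]
#6 0xe0→b14/s0 L1-HIT; vc=[10]
#7 0xe9→b14/s0 L1-HIT; vc=[10]
#8 0xe8→b14/s0 L1-HIT; vc=[10]
#9 0xa9→b10/s0 VC-HIT; vc=[14]
#10 0xa1→b10/s0 L1-HIT; vc=[14]
#11 0x23→b2/s0 MISS; vc=[14,10]
#12 0x48→b4/s0 MISS; vc=[14,10,2]
#13 0x22→b2/s0 VC-HIT; vc=[14,10,4]

MISSES = 4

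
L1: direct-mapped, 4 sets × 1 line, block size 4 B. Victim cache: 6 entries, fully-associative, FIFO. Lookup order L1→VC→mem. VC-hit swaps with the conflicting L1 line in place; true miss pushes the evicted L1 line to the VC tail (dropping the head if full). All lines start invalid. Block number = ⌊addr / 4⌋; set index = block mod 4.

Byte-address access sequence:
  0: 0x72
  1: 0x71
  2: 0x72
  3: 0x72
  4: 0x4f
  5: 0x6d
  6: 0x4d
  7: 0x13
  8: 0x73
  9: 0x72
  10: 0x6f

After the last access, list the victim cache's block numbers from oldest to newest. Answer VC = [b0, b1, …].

VC = [19, 4]

0: 0x72 (blk 28, set 0) → MISS  vc=[]
1: 0x71 (blk 28, set 0) → L1-HIT  vc=[]
2: 0x72 (blk 28, set 0) → L1-HIT  vc=[]
3: 0x72 (blk 28, set 0) → L1-HIT  vc=[]
4: 0x4f (blk 19, set 3) → MISS  vc=[]
5: 0x6d (blk 27, set 3) → MISS  vc=[19]
6: 0x4d (blk 19, set 3) → VC-HIT  vc=[27]
7: 0x13 (blk 4, set 0) → MISS  vc=[27, 28]
8: 0x73 (blk 28, set 0) → VC-HIT  vc=[27, 4]
9: 0x72 (blk 28, set 0) → L1-HIT  vc=[27, 4]
10: 0x6f (blk 27, set 3) → VC-HIT  vc=[19, 4]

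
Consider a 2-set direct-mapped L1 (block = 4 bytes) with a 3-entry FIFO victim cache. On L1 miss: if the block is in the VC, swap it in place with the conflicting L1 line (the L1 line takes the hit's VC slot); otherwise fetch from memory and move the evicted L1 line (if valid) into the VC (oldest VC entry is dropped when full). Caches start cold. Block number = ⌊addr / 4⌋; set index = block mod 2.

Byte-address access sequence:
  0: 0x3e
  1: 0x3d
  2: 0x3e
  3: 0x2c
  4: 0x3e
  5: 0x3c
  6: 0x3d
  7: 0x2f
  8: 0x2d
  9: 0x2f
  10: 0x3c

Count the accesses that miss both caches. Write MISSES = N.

MISSES = 2

0: 0x3e (blk 15, set 1) → MISS  vc=[]
1: 0x3d (blk 15, set 1) → L1-HIT  vc=[]
2: 0x3e (blk 15, set 1) → L1-HIT  vc=[]
3: 0x2c (blk 11, set 1) → MISS  vc=[15]
4: 0x3e (blk 15, set 1) → VC-HIT  vc=[11]
5: 0x3c (blk 15, set 1) → L1-HIT  vc=[11]
6: 0x3d (blk 15, set 1) → L1-HIT  vc=[11]
7: 0x2f (blk 11, set 1) → VC-HIT  vc=[15]
8: 0x2d (blk 11, set 1) → L1-HIT  vc=[15]
9: 0x2f (blk 11, set 1) → L1-HIT  vc=[15]
10: 0x3c (blk 15, set 1) → VC-HIT  vc=[11]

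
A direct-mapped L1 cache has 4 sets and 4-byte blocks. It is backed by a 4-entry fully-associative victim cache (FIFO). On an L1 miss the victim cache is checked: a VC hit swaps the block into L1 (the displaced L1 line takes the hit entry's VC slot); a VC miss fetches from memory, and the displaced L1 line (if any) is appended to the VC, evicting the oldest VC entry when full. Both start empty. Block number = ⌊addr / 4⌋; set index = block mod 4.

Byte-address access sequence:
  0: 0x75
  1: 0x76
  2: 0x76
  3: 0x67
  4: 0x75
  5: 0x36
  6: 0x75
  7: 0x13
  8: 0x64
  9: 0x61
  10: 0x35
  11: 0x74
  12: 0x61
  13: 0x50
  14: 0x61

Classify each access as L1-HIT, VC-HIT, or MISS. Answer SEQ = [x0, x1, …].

#0 0x75→b29/s1 MISS; vc=[]
#1 0x76→b29/s1 L1-HIT; vc=[]
#2 0x76→b29/s1 L1-HIT; vc=[]
#3 0x67→b25/s1 MISS; vc=[29]
#4 0x75→b29/s1 VC-HIT; vc=[25]
#5 0x36→b13/s1 MISS; vc=[25,29]
#6 0x75→b29/s1 VC-HIT; vc=[25,13]
#7 0x13→b4/s0 MISS; vc=[25,13]
#8 0x64→b25/s1 VC-HIT; vc=[29,13]
#9 0x61→b24/s0 MISS; vc=[29,13,4]
#10 0x35→b13/s1 VC-HIT; vc=[29,25,4]
#11 0x74→b29/s1 VC-HIT; vc=[13,25,4]
#12 0x61→b24/s0 L1-HIT; vc=[13,25,4]
#13 0x50→b20/s0 MISS; vc=[13,25,4,24]
#14 0x61→b24/s0 VC-HIT; vc=[13,25,4,20]

SEQ = [MISS, L1-HIT, L1-HIT, MISS, VC-HIT, MISS, VC-HIT, MISS, VC-HIT, MISS, VC-HIT, VC-HIT, L1-HIT, MISS, VC-HIT]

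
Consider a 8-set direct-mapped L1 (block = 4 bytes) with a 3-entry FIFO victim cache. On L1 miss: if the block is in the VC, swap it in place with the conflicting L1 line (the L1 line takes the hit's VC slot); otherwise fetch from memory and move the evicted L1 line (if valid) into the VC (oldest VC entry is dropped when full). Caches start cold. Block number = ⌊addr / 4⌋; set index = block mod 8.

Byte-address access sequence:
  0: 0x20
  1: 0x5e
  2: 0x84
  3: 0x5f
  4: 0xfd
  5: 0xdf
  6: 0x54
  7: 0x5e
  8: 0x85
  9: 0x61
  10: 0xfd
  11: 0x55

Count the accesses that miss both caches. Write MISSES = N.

MISSES = 7

#0 0x20→b8/s0 MISS; vc=[]
#1 0x5e→b23/s7 MISS; vc=[]
#2 0x84→b33/s1 MISS; vc=[]
#3 0x5f→b23/s7 L1-HIT; vc=[]
#4 0xfd→b63/s7 MISS; vc=[23]
#5 0xdf→b55/s7 MISS; vc=[23,63]
#6 0x54→b21/s5 MISS; vc=[23,63]
#7 0x5e→b23/s7 VC-HIT; vc=[55,63]
#8 0x85→b33/s1 L1-HIT; vc=[55,63]
#9 0x61→b24/s0 MISS; vc=[55,63,8]
#10 0xfd→b63/s7 VC-HIT; vc=[55,23,8]
#11 0x55→b21/s5 L1-HIT; vc=[55,23,8]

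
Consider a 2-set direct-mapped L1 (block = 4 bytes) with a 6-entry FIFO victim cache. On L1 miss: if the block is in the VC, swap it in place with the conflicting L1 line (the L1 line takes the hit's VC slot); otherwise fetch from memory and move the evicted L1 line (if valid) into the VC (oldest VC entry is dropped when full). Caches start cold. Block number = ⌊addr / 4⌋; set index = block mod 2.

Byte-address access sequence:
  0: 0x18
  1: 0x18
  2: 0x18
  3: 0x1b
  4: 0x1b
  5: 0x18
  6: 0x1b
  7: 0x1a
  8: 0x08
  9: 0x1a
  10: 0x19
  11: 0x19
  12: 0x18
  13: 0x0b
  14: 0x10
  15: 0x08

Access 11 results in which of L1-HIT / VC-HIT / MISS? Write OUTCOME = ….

  [0] addr=0x18 blk=6 s=0: MISS | VC []
  [1] addr=0x18 blk=6 s=0: L1-HIT | VC []
  [2] addr=0x18 blk=6 s=0: L1-HIT | VC []
  [3] addr=0x1b blk=6 s=0: L1-HIT | VC []
  [4] addr=0x1b blk=6 s=0: L1-HIT | VC []
  [5] addr=0x18 blk=6 s=0: L1-HIT | VC []
  [6] addr=0x1b blk=6 s=0: L1-HIT | VC []
  [7] addr=0x1a blk=6 s=0: L1-HIT | VC []
  [8] addr=0x8 blk=2 s=0: MISS | VC [6]
  [9] addr=0x1a blk=6 s=0: VC-HIT | VC [2]
  [10] addr=0x19 blk=6 s=0: L1-HIT | VC [2]
  [11] addr=0x19 blk=6 s=0: L1-HIT | VC [2]
  [12] addr=0x18 blk=6 s=0: L1-HIT | VC [2]
  [13] addr=0xb blk=2 s=0: VC-HIT | VC [6]
  [14] addr=0x10 blk=4 s=0: MISS | VC [6, 2]
  [15] addr=0x8 blk=2 s=0: VC-HIT | VC [6, 4]

OUTCOME = L1-HIT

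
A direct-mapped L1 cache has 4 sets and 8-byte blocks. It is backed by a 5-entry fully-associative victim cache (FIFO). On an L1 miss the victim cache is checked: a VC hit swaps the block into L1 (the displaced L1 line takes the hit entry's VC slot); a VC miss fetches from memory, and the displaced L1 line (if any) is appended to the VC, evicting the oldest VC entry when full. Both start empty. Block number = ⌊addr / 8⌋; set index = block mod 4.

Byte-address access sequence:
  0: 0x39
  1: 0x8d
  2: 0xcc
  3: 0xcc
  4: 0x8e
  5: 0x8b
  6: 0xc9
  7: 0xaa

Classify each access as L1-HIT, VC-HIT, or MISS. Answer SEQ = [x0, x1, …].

SEQ = [MISS, MISS, MISS, L1-HIT, VC-HIT, L1-HIT, VC-HIT, MISS]

  [0] addr=0x39 blk=7 s=3: MISS | VC []
  [1] addr=0x8d blk=17 s=1: MISS | VC []
  [2] addr=0xcc blk=25 s=1: MISS | VC [17]
  [3] addr=0xcc blk=25 s=1: L1-HIT | VC [17]
  [4] addr=0x8e blk=17 s=1: VC-HIT | VC [25]
  [5] addr=0x8b blk=17 s=1: L1-HIT | VC [25]
  [6] addr=0xc9 blk=25 s=1: VC-HIT | VC [17]
  [7] addr=0xaa blk=21 s=1: MISS | VC [17, 25]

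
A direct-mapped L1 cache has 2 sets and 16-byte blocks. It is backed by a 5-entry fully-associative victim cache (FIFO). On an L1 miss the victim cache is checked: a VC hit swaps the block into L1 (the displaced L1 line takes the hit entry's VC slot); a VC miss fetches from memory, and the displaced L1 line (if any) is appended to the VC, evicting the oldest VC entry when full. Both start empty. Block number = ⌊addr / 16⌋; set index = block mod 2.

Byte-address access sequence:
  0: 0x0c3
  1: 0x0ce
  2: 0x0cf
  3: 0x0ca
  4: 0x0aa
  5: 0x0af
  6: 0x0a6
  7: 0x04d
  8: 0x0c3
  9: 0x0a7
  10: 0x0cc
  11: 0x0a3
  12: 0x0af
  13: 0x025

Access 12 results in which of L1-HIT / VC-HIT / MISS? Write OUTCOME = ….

OUTCOME = L1-HIT

#0 0xc3→b12/s0 MISS; vc=[]
#1 0xce→b12/s0 L1-HIT; vc=[]
#2 0xcf→b12/s0 L1-HIT; vc=[]
#3 0xca→b12/s0 L1-HIT; vc=[]
#4 0xaa→b10/s0 MISS; vc=[12]
#5 0xaf→b10/s0 L1-HIT; vc=[12]
#6 0xa6→b10/s0 L1-HIT; vc=[12]
#7 0x4d→b4/s0 MISS; vc=[12,10]
#8 0xc3→b12/s0 VC-HIT; vc=[4,10]
#9 0xa7→b10/s0 VC-HIT; vc=[4,12]
#10 0xcc→b12/s0 VC-HIT; vc=[4,10]
#11 0xa3→b10/s0 VC-HIT; vc=[4,12]
#12 0xaf→b10/s0 L1-HIT; vc=[4,12]
#13 0x25→b2/s0 MISS; vc=[4,12,10]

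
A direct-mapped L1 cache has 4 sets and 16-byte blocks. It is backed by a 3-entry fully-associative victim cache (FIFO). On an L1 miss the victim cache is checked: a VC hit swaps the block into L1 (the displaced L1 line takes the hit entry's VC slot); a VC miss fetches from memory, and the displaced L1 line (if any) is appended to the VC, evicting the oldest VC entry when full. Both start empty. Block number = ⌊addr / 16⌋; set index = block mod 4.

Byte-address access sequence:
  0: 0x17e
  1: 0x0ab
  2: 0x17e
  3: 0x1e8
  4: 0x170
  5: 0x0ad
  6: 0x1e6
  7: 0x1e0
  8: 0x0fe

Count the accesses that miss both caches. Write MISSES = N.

0: 0x17e (blk 23, set 3) → MISS  vc=[]
1: 0xab (blk 10, set 2) → MISS  vc=[]
2: 0x17e (blk 23, set 3) → L1-HIT  vc=[]
3: 0x1e8 (blk 30, set 2) → MISS  vc=[10]
4: 0x170 (blk 23, set 3) → L1-HIT  vc=[10]
5: 0xad (blk 10, set 2) → VC-HIT  vc=[30]
6: 0x1e6 (blk 30, set 2) → VC-HIT  vc=[10]
7: 0x1e0 (blk 30, set 2) → L1-HIT  vc=[10]
8: 0xfe (blk 15, set 3) → MISS  vc=[10, 23]

MISSES = 4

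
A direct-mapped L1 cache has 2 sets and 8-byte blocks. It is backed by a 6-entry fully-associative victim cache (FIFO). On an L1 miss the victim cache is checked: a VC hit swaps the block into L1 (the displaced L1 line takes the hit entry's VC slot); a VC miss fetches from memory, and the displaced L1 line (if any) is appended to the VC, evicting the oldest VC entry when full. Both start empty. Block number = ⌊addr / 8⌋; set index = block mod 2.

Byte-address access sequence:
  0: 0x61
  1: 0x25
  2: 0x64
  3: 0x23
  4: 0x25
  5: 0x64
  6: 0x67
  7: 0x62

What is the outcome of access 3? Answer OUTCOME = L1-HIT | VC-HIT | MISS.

OUTCOME = VC-HIT

#0 0x61→b12/s0 MISS; vc=[]
#1 0x25→b4/s0 MISS; vc=[12]
#2 0x64→b12/s0 VC-HIT; vc=[4]
#3 0x23→b4/s0 VC-HIT; vc=[12]
#4 0x25→b4/s0 L1-HIT; vc=[12]
#5 0x64→b12/s0 VC-HIT; vc=[4]
#6 0x67→b12/s0 L1-HIT; vc=[4]
#7 0x62→b12/s0 L1-HIT; vc=[4]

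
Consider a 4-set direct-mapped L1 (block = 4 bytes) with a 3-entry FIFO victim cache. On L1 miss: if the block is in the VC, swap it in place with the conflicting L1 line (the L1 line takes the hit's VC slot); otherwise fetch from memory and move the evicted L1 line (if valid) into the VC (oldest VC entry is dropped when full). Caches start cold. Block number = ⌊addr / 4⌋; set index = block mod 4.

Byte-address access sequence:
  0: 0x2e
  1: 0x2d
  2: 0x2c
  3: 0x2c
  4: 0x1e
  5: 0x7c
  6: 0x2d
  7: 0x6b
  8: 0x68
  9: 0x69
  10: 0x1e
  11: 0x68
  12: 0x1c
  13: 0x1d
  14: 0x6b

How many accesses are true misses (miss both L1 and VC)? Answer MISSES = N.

MISSES = 4

0: 0x2e (blk 11, set 3) → MISS  vc=[]
1: 0x2d (blk 11, set 3) → L1-HIT  vc=[]
2: 0x2c (blk 11, set 3) → L1-HIT  vc=[]
3: 0x2c (blk 11, set 3) → L1-HIT  vc=[]
4: 0x1e (blk 7, set 3) → MISS  vc=[11]
5: 0x7c (blk 31, set 3) → MISS  vc=[11, 7]
6: 0x2d (blk 11, set 3) → VC-HIT  vc=[31, 7]
7: 0x6b (blk 26, set 2) → MISS  vc=[31, 7]
8: 0x68 (blk 26, set 2) → L1-HIT  vc=[31, 7]
9: 0x69 (blk 26, set 2) → L1-HIT  vc=[31, 7]
10: 0x1e (blk 7, set 3) → VC-HIT  vc=[31, 11]
11: 0x68 (blk 26, set 2) → L1-HIT  vc=[31, 11]
12: 0x1c (blk 7, set 3) → L1-HIT  vc=[31, 11]
13: 0x1d (blk 7, set 3) → L1-HIT  vc=[31, 11]
14: 0x6b (blk 26, set 2) → L1-HIT  vc=[31, 11]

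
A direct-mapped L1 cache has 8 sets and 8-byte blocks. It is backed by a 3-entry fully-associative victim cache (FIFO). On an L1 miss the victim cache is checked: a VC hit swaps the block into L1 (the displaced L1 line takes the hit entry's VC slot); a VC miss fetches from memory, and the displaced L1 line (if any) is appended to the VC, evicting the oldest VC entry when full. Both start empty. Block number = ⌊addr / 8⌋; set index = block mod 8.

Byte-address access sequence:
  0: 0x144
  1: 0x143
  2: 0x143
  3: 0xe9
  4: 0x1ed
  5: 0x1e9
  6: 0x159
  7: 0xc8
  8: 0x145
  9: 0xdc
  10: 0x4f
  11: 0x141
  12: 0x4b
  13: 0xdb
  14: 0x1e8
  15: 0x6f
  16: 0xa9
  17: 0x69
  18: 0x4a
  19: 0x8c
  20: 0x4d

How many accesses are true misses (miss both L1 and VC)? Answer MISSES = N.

  [0] addr=0x144 blk=40 s=0: MISS | VC []
  [1] addr=0x143 blk=40 s=0: L1-HIT | VC []
  [2] addr=0x143 blk=40 s=0: L1-HIT | VC []
  [3] addr=0xe9 blk=29 s=5: MISS | VC []
  [4] addr=0x1ed blk=61 s=5: MISS | VC [29]
  [5] addr=0x1e9 blk=61 s=5: L1-HIT | VC [29]
  [6] addr=0x159 blk=43 s=3: MISS | VC [29]
  [7] addr=0xc8 blk=25 s=1: MISS | VC [29]
  [8] addr=0x145 blk=40 s=0: L1-HIT | VC [29]
  [9] addr=0xdc blk=27 s=3: MISS | VC [29, 43]
  [10] addr=0x4f blk=9 s=1: MISS | VC [29, 43, 25]
  [11] addr=0x141 blk=40 s=0: L1-HIT | VC [29, 43, 25]
  [12] addr=0x4b blk=9 s=1: L1-HIT | VC [29, 43, 25]
  [13] addr=0xdb blk=27 s=3: L1-HIT | VC [29, 43, 25]
  [14] addr=0x1e8 blk=61 s=5: L1-HIT | VC [29, 43, 25]
  [15] addr=0x6f blk=13 s=5: MISS | VC [43, 25, 61]
  [16] addr=0xa9 blk=21 s=5: MISS | VC [25, 61, 13]
  [17] addr=0x69 blk=13 s=5: VC-HIT | VC [25, 61, 21]
  [18] addr=0x4a blk=9 s=1: L1-HIT | VC [25, 61, 21]
  [19] addr=0x8c blk=17 s=1: MISS | VC [61, 21, 9]
  [20] addr=0x4d blk=9 s=1: VC-HIT | VC [61, 21, 17]

MISSES = 10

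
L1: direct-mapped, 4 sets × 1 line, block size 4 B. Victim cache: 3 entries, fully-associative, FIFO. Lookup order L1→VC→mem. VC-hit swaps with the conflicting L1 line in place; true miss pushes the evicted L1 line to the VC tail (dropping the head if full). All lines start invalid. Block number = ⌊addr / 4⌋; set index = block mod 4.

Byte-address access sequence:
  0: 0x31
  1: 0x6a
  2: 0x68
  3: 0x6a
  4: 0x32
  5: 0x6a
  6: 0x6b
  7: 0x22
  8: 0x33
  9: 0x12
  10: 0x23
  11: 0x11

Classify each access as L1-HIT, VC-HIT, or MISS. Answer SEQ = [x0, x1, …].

SEQ = [MISS, MISS, L1-HIT, L1-HIT, L1-HIT, L1-HIT, L1-HIT, MISS, VC-HIT, MISS, VC-HIT, VC-HIT]

  [0] addr=0x31 blk=12 s=0: MISS | VC []
  [1] addr=0x6a blk=26 s=2: MISS | VC []
  [2] addr=0x68 blk=26 s=2: L1-HIT | VC []
  [3] addr=0x6a blk=26 s=2: L1-HIT | VC []
  [4] addr=0x32 blk=12 s=0: L1-HIT | VC []
  [5] addr=0x6a blk=26 s=2: L1-HIT | VC []
  [6] addr=0x6b blk=26 s=2: L1-HIT | VC []
  [7] addr=0x22 blk=8 s=0: MISS | VC [12]
  [8] addr=0x33 blk=12 s=0: VC-HIT | VC [8]
  [9] addr=0x12 blk=4 s=0: MISS | VC [8, 12]
  [10] addr=0x23 blk=8 s=0: VC-HIT | VC [4, 12]
  [11] addr=0x11 blk=4 s=0: VC-HIT | VC [8, 12]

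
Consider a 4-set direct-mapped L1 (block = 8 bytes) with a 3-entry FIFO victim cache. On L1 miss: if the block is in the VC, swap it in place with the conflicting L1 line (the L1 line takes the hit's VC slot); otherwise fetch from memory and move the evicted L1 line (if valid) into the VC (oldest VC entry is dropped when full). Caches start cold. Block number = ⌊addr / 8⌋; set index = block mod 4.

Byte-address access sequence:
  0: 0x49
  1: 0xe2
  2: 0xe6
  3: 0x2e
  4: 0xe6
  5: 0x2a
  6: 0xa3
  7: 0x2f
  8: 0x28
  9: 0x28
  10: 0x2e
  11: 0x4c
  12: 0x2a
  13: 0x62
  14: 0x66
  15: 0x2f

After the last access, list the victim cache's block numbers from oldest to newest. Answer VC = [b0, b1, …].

  [0] addr=0x49 blk=9 s=1: MISS | VC []
  [1] addr=0xe2 blk=28 s=0: MISS | VC []
  [2] addr=0xe6 blk=28 s=0: L1-HIT | VC []
  [3] addr=0x2e blk=5 s=1: MISS | VC [9]
  [4] addr=0xe6 blk=28 s=0: L1-HIT | VC [9]
  [5] addr=0x2a blk=5 s=1: L1-HIT | VC [9]
  [6] addr=0xa3 blk=20 s=0: MISS | VC [9, 28]
  [7] addr=0x2f blk=5 s=1: L1-HIT | VC [9, 28]
  [8] addr=0x28 blk=5 s=1: L1-HIT | VC [9, 28]
  [9] addr=0x28 blk=5 s=1: L1-HIT | VC [9, 28]
  [10] addr=0x2e blk=5 s=1: L1-HIT | VC [9, 28]
  [11] addr=0x4c blk=9 s=1: VC-HIT | VC [5, 28]
  [12] addr=0x2a blk=5 s=1: VC-HIT | VC [9, 28]
  [13] addr=0x62 blk=12 s=0: MISS | VC [9, 28, 20]
  [14] addr=0x66 blk=12 s=0: L1-HIT | VC [9, 28, 20]
  [15] addr=0x2f blk=5 s=1: L1-HIT | VC [9, 28, 20]

VC = [9, 28, 20]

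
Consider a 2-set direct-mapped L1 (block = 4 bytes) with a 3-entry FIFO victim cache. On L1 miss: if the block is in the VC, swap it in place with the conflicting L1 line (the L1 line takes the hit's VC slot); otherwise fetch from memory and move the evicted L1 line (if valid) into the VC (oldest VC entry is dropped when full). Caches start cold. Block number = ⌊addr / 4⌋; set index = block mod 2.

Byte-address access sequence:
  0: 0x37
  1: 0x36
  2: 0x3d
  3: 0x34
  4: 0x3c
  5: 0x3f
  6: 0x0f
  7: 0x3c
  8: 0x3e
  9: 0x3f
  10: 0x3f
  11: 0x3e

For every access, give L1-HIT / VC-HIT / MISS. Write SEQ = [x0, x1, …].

SEQ = [MISS, L1-HIT, MISS, VC-HIT, VC-HIT, L1-HIT, MISS, VC-HIT, L1-HIT, L1-HIT, L1-HIT, L1-HIT]

  [0] addr=0x37 blk=13 s=1: MISS | VC []
  [1] addr=0x36 blk=13 s=1: L1-HIT | VC []
  [2] addr=0x3d blk=15 s=1: MISS | VC [13]
  [3] addr=0x34 blk=13 s=1: VC-HIT | VC [15]
  [4] addr=0x3c blk=15 s=1: VC-HIT | VC [13]
  [5] addr=0x3f blk=15 s=1: L1-HIT | VC [13]
  [6] addr=0xf blk=3 s=1: MISS | VC [13, 15]
  [7] addr=0x3c blk=15 s=1: VC-HIT | VC [13, 3]
  [8] addr=0x3e blk=15 s=1: L1-HIT | VC [13, 3]
  [9] addr=0x3f blk=15 s=1: L1-HIT | VC [13, 3]
  [10] addr=0x3f blk=15 s=1: L1-HIT | VC [13, 3]
  [11] addr=0x3e blk=15 s=1: L1-HIT | VC [13, 3]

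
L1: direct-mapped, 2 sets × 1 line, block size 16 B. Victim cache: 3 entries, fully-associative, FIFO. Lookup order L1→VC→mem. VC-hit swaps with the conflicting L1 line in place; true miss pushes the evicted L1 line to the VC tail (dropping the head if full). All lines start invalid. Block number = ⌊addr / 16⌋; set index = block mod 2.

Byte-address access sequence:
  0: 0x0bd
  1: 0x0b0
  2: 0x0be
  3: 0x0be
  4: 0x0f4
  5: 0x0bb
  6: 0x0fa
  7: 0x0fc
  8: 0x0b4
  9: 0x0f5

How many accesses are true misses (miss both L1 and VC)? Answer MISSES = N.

0: 0xbd (blk 11, set 1) → MISS  vc=[]
1: 0xb0 (blk 11, set 1) → L1-HIT  vc=[]
2: 0xbe (blk 11, set 1) → L1-HIT  vc=[]
3: 0xbe (blk 11, set 1) → L1-HIT  vc=[]
4: 0xf4 (blk 15, set 1) → MISS  vc=[11]
5: 0xbb (blk 11, set 1) → VC-HIT  vc=[15]
6: 0xfa (blk 15, set 1) → VC-HIT  vc=[11]
7: 0xfc (blk 15, set 1) → L1-HIT  vc=[11]
8: 0xb4 (blk 11, set 1) → VC-HIT  vc=[15]
9: 0xf5 (blk 15, set 1) → VC-HIT  vc=[11]

MISSES = 2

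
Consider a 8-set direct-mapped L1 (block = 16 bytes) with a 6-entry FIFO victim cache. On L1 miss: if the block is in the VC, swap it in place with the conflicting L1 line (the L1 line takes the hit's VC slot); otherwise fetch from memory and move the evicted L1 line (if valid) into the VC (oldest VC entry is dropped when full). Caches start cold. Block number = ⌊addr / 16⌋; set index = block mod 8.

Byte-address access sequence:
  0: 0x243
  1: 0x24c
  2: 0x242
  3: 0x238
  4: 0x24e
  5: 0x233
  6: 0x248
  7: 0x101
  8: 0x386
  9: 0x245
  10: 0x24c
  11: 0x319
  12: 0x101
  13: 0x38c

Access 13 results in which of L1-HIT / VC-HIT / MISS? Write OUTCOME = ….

OUTCOME = VC-HIT

#0 0x243→b36/s4 MISS; vc=[]
#1 0x24c→b36/s4 L1-HIT; vc=[]
#2 0x242→b36/s4 L1-HIT; vc=[]
#3 0x238→b35/s3 MISS; vc=[]
#4 0x24e→b36/s4 L1-HIT; vc=[]
#5 0x233→b35/s3 L1-HIT; vc=[]
#6 0x248→b36/s4 L1-HIT; vc=[]
#7 0x101→b16/s0 MISS; vc=[]
#8 0x386→b56/s0 MISS; vc=[16]
#9 0x245→b36/s4 L1-HIT; vc=[16]
#10 0x24c→b36/s4 L1-HIT; vc=[16]
#11 0x319→b49/s1 MISS; vc=[16]
#12 0x101→b16/s0 VC-HIT; vc=[56]
#13 0x38c→b56/s0 VC-HIT; vc=[16]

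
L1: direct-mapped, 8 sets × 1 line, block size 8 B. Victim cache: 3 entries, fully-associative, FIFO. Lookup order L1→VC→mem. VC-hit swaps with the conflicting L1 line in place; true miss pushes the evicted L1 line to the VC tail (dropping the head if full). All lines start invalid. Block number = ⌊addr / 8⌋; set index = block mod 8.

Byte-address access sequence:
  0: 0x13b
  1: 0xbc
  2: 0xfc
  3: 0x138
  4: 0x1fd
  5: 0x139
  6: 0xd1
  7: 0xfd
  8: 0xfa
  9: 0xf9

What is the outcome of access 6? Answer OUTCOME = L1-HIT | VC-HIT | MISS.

OUTCOME = MISS

0: 0x13b (blk 39, set 7) → MISS  vc=[]
1: 0xbc (blk 23, set 7) → MISS  vc=[39]
2: 0xfc (blk 31, set 7) → MISS  vc=[39, 23]
3: 0x138 (blk 39, set 7) → VC-HIT  vc=[31, 23]
4: 0x1fd (blk 63, set 7) → MISS  vc=[31, 23, 39]
5: 0x139 (blk 39, set 7) → VC-HIT  vc=[31, 23, 63]
6: 0xd1 (blk 26, set 2) → MISS  vc=[31, 23, 63]
7: 0xfd (blk 31, set 7) → VC-HIT  vc=[39, 23, 63]
8: 0xfa (blk 31, set 7) → L1-HIT  vc=[39, 23, 63]
9: 0xf9 (blk 31, set 7) → L1-HIT  vc=[39, 23, 63]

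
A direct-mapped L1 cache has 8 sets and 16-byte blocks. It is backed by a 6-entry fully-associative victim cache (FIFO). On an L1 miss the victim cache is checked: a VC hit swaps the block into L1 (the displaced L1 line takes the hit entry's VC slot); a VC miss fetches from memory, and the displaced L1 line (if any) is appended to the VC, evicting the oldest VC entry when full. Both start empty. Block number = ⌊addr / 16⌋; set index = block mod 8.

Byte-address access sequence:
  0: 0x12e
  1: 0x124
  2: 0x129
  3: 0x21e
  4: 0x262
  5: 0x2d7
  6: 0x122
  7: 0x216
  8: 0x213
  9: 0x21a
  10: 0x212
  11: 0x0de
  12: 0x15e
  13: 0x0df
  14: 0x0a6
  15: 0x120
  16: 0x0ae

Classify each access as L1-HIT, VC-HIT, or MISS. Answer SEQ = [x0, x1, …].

#0 0x12e→b18/s2 MISS; vc=[]
#1 0x124→b18/s2 L1-HIT; vc=[]
#2 0x129→b18/s2 L1-HIT; vc=[]
#3 0x21e→b33/s1 MISS; vc=[]
#4 0x262→b38/s6 MISS; vc=[]
#5 0x2d7→b45/s5 MISS; vc=[]
#6 0x122→b18/s2 L1-HIT; vc=[]
#7 0x216→b33/s1 L1-HIT; vc=[]
#8 0x213→b33/s1 L1-HIT; vc=[]
#9 0x21a→b33/s1 L1-HIT; vc=[]
#10 0x212→b33/s1 L1-HIT; vc=[]
#11 0xde→b13/s5 MISS; vc=[45]
#12 0x15e→b21/s5 MISS; vc=[45,13]
#13 0xdf→b13/s5 VC-HIT; vc=[45,21]
#14 0xa6→b10/s2 MISS; vc=[45,21,18]
#15 0x120→b18/s2 VC-HIT; vc=[45,21,10]
#16 0xae→b10/s2 VC-HIT; vc=[45,21,18]

SEQ = [MISS, L1-HIT, L1-HIT, MISS, MISS, MISS, L1-HIT, L1-HIT, L1-HIT, L1-HIT, L1-HIT, MISS, MISS, VC-HIT, MISS, VC-HIT, VC-HIT]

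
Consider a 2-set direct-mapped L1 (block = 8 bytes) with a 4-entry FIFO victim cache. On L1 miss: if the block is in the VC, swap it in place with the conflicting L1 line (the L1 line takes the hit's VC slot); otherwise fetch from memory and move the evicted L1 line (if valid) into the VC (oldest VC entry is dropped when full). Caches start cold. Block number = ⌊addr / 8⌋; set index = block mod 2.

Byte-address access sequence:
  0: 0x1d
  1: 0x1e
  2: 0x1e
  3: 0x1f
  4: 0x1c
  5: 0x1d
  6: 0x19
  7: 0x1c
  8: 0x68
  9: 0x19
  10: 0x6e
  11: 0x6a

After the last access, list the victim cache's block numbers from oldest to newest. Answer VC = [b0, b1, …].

#0 0x1d→b3/s1 MISS; vc=[]
#1 0x1e→b3/s1 L1-HIT; vc=[]
#2 0x1e→b3/s1 L1-HIT; vc=[]
#3 0x1f→b3/s1 L1-HIT; vc=[]
#4 0x1c→b3/s1 L1-HIT; vc=[]
#5 0x1d→b3/s1 L1-HIT; vc=[]
#6 0x19→b3/s1 L1-HIT; vc=[]
#7 0x1c→b3/s1 L1-HIT; vc=[]
#8 0x68→b13/s1 MISS; vc=[3]
#9 0x19→b3/s1 VC-HIT; vc=[13]
#10 0x6e→b13/s1 VC-HIT; vc=[3]
#11 0x6a→b13/s1 L1-HIT; vc=[3]

VC = [3]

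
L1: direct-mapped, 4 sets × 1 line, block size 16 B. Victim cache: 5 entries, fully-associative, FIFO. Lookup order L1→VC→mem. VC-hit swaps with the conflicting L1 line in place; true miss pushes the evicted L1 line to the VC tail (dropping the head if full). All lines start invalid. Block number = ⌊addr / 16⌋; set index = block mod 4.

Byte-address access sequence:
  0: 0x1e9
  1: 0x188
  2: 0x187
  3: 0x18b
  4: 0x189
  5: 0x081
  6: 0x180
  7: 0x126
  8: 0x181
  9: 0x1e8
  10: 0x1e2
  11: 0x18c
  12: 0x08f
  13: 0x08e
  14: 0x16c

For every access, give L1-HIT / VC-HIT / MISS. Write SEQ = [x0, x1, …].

  [0] addr=0x1e9 blk=30 s=2: MISS | VC []
  [1] addr=0x188 blk=24 s=0: MISS | VC []
  [2] addr=0x187 blk=24 s=0: L1-HIT | VC []
  [3] addr=0x18b blk=24 s=0: L1-HIT | VC []
  [4] addr=0x189 blk=24 s=0: L1-HIT | VC []
  [5] addr=0x81 blk=8 s=0: MISS | VC [24]
  [6] addr=0x180 blk=24 s=0: VC-HIT | VC [8]
  [7] addr=0x126 blk=18 s=2: MISS | VC [8, 30]
  [8] addr=0x181 blk=24 s=0: L1-HIT | VC [8, 30]
  [9] addr=0x1e8 blk=30 s=2: VC-HIT | VC [8, 18]
  [10] addr=0x1e2 blk=30 s=2: L1-HIT | VC [8, 18]
  [11] addr=0x18c blk=24 s=0: L1-HIT | VC [8, 18]
  [12] addr=0x8f blk=8 s=0: VC-HIT | VC [24, 18]
  [13] addr=0x8e blk=8 s=0: L1-HIT | VC [24, 18]
  [14] addr=0x16c blk=22 s=2: MISS | VC [24, 18, 30]

SEQ = [MISS, MISS, L1-HIT, L1-HIT, L1-HIT, MISS, VC-HIT, MISS, L1-HIT, VC-HIT, L1-HIT, L1-HIT, VC-HIT, L1-HIT, MISS]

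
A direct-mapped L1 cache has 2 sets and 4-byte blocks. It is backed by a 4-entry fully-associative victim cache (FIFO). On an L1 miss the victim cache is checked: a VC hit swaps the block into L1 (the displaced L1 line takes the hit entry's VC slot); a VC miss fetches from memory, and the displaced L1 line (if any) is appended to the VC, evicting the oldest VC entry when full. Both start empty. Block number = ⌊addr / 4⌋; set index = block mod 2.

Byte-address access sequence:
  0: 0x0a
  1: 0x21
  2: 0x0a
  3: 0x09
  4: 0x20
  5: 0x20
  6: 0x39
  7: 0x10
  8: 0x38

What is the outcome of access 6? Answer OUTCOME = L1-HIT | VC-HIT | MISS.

#0 0xa→b2/s0 MISS; vc=[]
#1 0x21→b8/s0 MISS; vc=[2]
#2 0xa→b2/s0 VC-HIT; vc=[8]
#3 0x9→b2/s0 L1-HIT; vc=[8]
#4 0x20→b8/s0 VC-HIT; vc=[2]
#5 0x20→b8/s0 L1-HIT; vc=[2]
#6 0x39→b14/s0 MISS; vc=[2,8]
#7 0x10→b4/s0 MISS; vc=[2,8,14]
#8 0x38→b14/s0 VC-HIT; vc=[2,8,4]

OUTCOME = MISS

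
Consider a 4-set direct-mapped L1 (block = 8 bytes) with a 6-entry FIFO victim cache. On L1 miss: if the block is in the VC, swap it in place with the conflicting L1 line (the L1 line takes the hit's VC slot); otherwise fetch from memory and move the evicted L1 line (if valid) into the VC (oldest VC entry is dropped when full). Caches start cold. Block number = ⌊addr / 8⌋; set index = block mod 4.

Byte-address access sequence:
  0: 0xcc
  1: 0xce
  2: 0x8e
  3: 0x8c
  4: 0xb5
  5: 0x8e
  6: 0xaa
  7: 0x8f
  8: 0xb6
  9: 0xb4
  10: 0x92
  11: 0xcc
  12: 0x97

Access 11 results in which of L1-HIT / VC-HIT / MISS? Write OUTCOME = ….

#0 0xcc→b25/s1 MISS; vc=[]
#1 0xce→b25/s1 L1-HIT; vc=[]
#2 0x8e→b17/s1 MISS; vc=[25]
#3 0x8c→b17/s1 L1-HIT; vc=[25]
#4 0xb5→b22/s2 MISS; vc=[25]
#5 0x8e→b17/s1 L1-HIT; vc=[25]
#6 0xaa→b21/s1 MISS; vc=[25,17]
#7 0x8f→b17/s1 VC-HIT; vc=[25,21]
#8 0xb6→b22/s2 L1-HIT; vc=[25,21]
#9 0xb4→b22/s2 L1-HIT; vc=[25,21]
#10 0x92→b18/s2 MISS; vc=[25,21,22]
#11 0xcc→b25/s1 VC-HIT; vc=[17,21,22]
#12 0x97→b18/s2 L1-HIT; vc=[17,21,22]

OUTCOME = VC-HIT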